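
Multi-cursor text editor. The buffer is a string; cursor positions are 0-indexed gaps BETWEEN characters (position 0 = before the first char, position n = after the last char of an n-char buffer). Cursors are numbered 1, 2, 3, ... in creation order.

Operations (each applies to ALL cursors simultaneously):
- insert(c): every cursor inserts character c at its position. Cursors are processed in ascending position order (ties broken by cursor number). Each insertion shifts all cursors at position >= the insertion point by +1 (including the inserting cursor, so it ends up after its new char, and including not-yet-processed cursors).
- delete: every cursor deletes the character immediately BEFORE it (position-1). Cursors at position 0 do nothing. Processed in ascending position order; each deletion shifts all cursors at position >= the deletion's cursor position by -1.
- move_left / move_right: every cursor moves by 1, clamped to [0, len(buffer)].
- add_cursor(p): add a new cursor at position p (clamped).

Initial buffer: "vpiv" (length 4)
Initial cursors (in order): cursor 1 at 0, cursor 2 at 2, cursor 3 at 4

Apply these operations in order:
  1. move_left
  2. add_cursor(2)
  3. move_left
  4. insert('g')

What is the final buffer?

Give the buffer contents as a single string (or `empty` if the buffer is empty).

After op 1 (move_left): buffer="vpiv" (len 4), cursors c1@0 c2@1 c3@3, authorship ....
After op 2 (add_cursor(2)): buffer="vpiv" (len 4), cursors c1@0 c2@1 c4@2 c3@3, authorship ....
After op 3 (move_left): buffer="vpiv" (len 4), cursors c1@0 c2@0 c4@1 c3@2, authorship ....
After op 4 (insert('g')): buffer="ggvgpgiv" (len 8), cursors c1@2 c2@2 c4@4 c3@6, authorship 12.4.3..

Answer: ggvgpgiv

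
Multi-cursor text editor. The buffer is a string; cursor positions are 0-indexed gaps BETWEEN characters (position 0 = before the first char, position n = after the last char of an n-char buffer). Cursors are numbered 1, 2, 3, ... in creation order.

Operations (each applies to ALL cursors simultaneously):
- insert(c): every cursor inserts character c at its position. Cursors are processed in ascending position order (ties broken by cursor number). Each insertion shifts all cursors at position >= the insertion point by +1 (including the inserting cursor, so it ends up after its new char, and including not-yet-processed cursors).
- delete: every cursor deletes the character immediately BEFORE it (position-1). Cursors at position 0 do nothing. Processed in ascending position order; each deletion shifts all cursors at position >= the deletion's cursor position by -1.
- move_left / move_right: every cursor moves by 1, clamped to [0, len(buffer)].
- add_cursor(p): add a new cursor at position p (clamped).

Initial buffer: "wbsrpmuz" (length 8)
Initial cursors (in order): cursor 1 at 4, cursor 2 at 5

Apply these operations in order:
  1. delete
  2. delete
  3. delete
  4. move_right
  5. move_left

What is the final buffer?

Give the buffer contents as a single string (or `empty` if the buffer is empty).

After op 1 (delete): buffer="wbsmuz" (len 6), cursors c1@3 c2@3, authorship ......
After op 2 (delete): buffer="wmuz" (len 4), cursors c1@1 c2@1, authorship ....
After op 3 (delete): buffer="muz" (len 3), cursors c1@0 c2@0, authorship ...
After op 4 (move_right): buffer="muz" (len 3), cursors c1@1 c2@1, authorship ...
After op 5 (move_left): buffer="muz" (len 3), cursors c1@0 c2@0, authorship ...

Answer: muz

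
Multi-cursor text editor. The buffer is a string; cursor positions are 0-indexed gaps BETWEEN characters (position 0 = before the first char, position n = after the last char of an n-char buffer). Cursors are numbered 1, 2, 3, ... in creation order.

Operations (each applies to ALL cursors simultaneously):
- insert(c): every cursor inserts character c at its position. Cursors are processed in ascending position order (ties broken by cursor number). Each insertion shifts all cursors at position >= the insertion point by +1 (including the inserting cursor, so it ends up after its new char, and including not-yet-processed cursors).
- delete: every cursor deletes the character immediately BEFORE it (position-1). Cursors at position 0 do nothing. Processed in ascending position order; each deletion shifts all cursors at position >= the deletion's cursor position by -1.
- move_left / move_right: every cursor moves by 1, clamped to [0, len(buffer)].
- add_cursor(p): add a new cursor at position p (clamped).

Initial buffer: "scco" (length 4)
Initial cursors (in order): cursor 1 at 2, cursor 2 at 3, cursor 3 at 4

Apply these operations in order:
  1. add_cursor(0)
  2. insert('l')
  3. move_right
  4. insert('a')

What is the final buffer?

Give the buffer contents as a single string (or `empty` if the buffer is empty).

After op 1 (add_cursor(0)): buffer="scco" (len 4), cursors c4@0 c1@2 c2@3 c3@4, authorship ....
After op 2 (insert('l')): buffer="lsclclol" (len 8), cursors c4@1 c1@4 c2@6 c3@8, authorship 4..1.2.3
After op 3 (move_right): buffer="lsclclol" (len 8), cursors c4@2 c1@5 c2@7 c3@8, authorship 4..1.2.3
After op 4 (insert('a')): buffer="lsaclcaloala" (len 12), cursors c4@3 c1@7 c2@10 c3@12, authorship 4.4.1.12.233

Answer: lsaclcaloala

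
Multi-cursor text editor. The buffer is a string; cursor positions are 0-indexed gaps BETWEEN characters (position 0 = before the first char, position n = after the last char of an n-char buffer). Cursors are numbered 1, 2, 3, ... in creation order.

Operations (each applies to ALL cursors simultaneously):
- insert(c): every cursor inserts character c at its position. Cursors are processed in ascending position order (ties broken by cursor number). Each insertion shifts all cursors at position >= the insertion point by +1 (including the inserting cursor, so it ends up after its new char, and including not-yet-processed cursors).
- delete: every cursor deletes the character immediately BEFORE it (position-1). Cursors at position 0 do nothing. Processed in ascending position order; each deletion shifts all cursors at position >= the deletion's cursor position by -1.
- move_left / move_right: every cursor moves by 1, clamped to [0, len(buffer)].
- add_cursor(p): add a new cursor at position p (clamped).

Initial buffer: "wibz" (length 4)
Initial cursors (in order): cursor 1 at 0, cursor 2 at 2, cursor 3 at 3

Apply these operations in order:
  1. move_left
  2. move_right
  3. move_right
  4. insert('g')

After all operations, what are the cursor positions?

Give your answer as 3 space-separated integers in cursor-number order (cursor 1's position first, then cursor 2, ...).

Answer: 3 5 7

Derivation:
After op 1 (move_left): buffer="wibz" (len 4), cursors c1@0 c2@1 c3@2, authorship ....
After op 2 (move_right): buffer="wibz" (len 4), cursors c1@1 c2@2 c3@3, authorship ....
After op 3 (move_right): buffer="wibz" (len 4), cursors c1@2 c2@3 c3@4, authorship ....
After op 4 (insert('g')): buffer="wigbgzg" (len 7), cursors c1@3 c2@5 c3@7, authorship ..1.2.3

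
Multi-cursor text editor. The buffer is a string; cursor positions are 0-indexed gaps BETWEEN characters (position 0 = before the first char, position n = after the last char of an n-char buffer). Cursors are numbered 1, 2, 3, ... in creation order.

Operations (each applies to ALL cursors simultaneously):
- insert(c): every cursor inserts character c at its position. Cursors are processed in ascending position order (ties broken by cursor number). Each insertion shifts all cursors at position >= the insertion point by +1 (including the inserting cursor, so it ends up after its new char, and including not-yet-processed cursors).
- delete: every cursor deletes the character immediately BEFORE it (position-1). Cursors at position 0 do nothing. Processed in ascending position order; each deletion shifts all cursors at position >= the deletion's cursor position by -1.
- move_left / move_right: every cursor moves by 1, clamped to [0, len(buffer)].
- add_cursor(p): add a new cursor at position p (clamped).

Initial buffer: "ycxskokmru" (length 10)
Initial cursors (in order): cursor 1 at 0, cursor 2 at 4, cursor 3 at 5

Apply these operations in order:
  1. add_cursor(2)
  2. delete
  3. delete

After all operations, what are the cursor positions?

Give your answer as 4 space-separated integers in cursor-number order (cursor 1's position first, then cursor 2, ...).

After op 1 (add_cursor(2)): buffer="ycxskokmru" (len 10), cursors c1@0 c4@2 c2@4 c3@5, authorship ..........
After op 2 (delete): buffer="yxokmru" (len 7), cursors c1@0 c4@1 c2@2 c3@2, authorship .......
After op 3 (delete): buffer="okmru" (len 5), cursors c1@0 c2@0 c3@0 c4@0, authorship .....

Answer: 0 0 0 0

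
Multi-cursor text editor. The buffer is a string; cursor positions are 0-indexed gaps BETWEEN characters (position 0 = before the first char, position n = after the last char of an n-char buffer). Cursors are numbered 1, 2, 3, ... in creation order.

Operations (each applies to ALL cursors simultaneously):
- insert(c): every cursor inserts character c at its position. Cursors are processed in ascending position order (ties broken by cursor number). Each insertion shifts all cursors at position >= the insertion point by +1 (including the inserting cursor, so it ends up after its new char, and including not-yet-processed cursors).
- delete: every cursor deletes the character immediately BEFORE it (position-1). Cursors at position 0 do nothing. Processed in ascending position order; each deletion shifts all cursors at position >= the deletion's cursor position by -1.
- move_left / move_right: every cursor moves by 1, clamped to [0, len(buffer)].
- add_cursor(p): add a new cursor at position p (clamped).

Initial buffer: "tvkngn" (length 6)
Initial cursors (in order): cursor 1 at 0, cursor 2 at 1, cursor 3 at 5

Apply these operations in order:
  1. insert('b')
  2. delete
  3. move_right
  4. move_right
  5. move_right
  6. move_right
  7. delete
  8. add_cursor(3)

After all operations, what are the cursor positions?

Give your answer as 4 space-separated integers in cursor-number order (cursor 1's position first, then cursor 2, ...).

After op 1 (insert('b')): buffer="btbvkngbn" (len 9), cursors c1@1 c2@3 c3@8, authorship 1.2....3.
After op 2 (delete): buffer="tvkngn" (len 6), cursors c1@0 c2@1 c3@5, authorship ......
After op 3 (move_right): buffer="tvkngn" (len 6), cursors c1@1 c2@2 c3@6, authorship ......
After op 4 (move_right): buffer="tvkngn" (len 6), cursors c1@2 c2@3 c3@6, authorship ......
After op 5 (move_right): buffer="tvkngn" (len 6), cursors c1@3 c2@4 c3@6, authorship ......
After op 6 (move_right): buffer="tvkngn" (len 6), cursors c1@4 c2@5 c3@6, authorship ......
After op 7 (delete): buffer="tvk" (len 3), cursors c1@3 c2@3 c3@3, authorship ...
After op 8 (add_cursor(3)): buffer="tvk" (len 3), cursors c1@3 c2@3 c3@3 c4@3, authorship ...

Answer: 3 3 3 3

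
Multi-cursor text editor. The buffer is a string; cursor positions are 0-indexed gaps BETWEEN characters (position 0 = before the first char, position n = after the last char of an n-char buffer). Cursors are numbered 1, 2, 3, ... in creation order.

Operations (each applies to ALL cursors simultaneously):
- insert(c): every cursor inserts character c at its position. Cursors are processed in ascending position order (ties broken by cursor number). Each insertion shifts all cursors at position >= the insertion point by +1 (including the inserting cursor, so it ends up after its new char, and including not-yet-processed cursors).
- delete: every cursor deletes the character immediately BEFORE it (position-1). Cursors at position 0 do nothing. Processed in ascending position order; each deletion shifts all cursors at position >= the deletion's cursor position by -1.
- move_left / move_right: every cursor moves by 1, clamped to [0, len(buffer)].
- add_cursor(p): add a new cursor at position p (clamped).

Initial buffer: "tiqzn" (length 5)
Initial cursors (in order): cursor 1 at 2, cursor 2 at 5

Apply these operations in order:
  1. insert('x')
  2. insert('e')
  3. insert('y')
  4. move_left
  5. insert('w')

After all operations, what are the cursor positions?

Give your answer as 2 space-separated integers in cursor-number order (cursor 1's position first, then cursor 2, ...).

Answer: 5 12

Derivation:
After op 1 (insert('x')): buffer="tixqznx" (len 7), cursors c1@3 c2@7, authorship ..1...2
After op 2 (insert('e')): buffer="tixeqznxe" (len 9), cursors c1@4 c2@9, authorship ..11...22
After op 3 (insert('y')): buffer="tixeyqznxey" (len 11), cursors c1@5 c2@11, authorship ..111...222
After op 4 (move_left): buffer="tixeyqznxey" (len 11), cursors c1@4 c2@10, authorship ..111...222
After op 5 (insert('w')): buffer="tixewyqznxewy" (len 13), cursors c1@5 c2@12, authorship ..1111...2222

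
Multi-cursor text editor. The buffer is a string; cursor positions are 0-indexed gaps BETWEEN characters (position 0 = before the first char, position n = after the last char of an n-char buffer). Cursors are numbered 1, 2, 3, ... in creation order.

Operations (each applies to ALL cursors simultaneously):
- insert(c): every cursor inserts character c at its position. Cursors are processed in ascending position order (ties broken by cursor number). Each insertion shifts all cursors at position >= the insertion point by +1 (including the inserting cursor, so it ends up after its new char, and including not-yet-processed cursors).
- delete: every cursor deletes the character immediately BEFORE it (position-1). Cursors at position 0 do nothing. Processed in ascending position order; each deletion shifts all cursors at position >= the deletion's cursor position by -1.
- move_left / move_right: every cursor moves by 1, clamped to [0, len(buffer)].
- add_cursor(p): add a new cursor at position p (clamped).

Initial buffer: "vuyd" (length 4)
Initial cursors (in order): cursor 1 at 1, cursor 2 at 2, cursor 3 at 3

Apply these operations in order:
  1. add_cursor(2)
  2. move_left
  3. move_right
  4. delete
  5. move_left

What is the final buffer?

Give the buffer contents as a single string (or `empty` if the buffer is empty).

Answer: d

Derivation:
After op 1 (add_cursor(2)): buffer="vuyd" (len 4), cursors c1@1 c2@2 c4@2 c3@3, authorship ....
After op 2 (move_left): buffer="vuyd" (len 4), cursors c1@0 c2@1 c4@1 c3@2, authorship ....
After op 3 (move_right): buffer="vuyd" (len 4), cursors c1@1 c2@2 c4@2 c3@3, authorship ....
After op 4 (delete): buffer="d" (len 1), cursors c1@0 c2@0 c3@0 c4@0, authorship .
After op 5 (move_left): buffer="d" (len 1), cursors c1@0 c2@0 c3@0 c4@0, authorship .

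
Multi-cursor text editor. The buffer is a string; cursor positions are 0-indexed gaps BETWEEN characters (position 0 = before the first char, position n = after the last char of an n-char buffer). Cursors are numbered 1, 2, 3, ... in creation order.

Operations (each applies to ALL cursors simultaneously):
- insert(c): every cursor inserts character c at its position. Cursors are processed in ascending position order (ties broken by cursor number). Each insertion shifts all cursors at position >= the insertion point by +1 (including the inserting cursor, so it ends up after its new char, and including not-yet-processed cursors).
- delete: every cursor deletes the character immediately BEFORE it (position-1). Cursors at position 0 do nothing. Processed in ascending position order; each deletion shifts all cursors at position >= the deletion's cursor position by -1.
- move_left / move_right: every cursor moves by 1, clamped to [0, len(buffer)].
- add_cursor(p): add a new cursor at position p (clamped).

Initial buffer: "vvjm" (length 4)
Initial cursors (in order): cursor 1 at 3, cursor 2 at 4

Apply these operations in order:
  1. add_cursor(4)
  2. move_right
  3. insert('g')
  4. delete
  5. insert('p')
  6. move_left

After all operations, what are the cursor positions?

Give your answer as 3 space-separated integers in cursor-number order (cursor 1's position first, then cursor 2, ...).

After op 1 (add_cursor(4)): buffer="vvjm" (len 4), cursors c1@3 c2@4 c3@4, authorship ....
After op 2 (move_right): buffer="vvjm" (len 4), cursors c1@4 c2@4 c3@4, authorship ....
After op 3 (insert('g')): buffer="vvjmggg" (len 7), cursors c1@7 c2@7 c3@7, authorship ....123
After op 4 (delete): buffer="vvjm" (len 4), cursors c1@4 c2@4 c3@4, authorship ....
After op 5 (insert('p')): buffer="vvjmppp" (len 7), cursors c1@7 c2@7 c3@7, authorship ....123
After op 6 (move_left): buffer="vvjmppp" (len 7), cursors c1@6 c2@6 c3@6, authorship ....123

Answer: 6 6 6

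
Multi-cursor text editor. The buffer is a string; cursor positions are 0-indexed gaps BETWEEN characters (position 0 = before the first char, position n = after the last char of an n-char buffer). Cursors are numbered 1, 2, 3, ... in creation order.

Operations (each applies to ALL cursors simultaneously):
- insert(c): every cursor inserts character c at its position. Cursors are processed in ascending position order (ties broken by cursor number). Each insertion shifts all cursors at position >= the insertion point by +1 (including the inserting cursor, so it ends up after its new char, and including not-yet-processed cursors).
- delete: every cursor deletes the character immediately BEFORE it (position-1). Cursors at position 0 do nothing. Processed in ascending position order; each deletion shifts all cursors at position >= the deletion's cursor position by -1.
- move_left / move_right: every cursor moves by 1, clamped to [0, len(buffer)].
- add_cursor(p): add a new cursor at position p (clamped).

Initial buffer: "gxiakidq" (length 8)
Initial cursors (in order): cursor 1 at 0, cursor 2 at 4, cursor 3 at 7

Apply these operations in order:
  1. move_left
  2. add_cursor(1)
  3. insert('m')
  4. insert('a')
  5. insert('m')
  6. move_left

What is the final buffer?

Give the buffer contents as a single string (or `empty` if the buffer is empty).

After op 1 (move_left): buffer="gxiakidq" (len 8), cursors c1@0 c2@3 c3@6, authorship ........
After op 2 (add_cursor(1)): buffer="gxiakidq" (len 8), cursors c1@0 c4@1 c2@3 c3@6, authorship ........
After op 3 (insert('m')): buffer="mgmximakimdq" (len 12), cursors c1@1 c4@3 c2@6 c3@10, authorship 1.4..2...3..
After op 4 (insert('a')): buffer="magmaximaakimadq" (len 16), cursors c1@2 c4@5 c2@9 c3@14, authorship 11.44..22...33..
After op 5 (insert('m')): buffer="mamgmamximamakimamdq" (len 20), cursors c1@3 c4@7 c2@12 c3@18, authorship 111.444..222...333..
After op 6 (move_left): buffer="mamgmamximamakimamdq" (len 20), cursors c1@2 c4@6 c2@11 c3@17, authorship 111.444..222...333..

Answer: mamgmamximamakimamdq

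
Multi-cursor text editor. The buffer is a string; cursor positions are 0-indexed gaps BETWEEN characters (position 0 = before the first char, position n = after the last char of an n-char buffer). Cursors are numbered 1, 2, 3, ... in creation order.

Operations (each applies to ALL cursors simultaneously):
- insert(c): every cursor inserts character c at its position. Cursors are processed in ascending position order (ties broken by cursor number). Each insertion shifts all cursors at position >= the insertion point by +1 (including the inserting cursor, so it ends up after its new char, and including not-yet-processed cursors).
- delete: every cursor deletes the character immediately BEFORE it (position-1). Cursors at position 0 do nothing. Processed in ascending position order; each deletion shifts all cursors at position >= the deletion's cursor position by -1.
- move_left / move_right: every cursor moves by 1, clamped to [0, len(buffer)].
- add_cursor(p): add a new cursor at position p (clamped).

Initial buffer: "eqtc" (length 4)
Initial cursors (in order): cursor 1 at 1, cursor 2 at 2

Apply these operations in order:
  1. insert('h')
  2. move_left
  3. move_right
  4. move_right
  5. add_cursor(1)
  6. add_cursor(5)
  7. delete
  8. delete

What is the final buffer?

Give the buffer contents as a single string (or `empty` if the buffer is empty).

After op 1 (insert('h')): buffer="ehqhtc" (len 6), cursors c1@2 c2@4, authorship .1.2..
After op 2 (move_left): buffer="ehqhtc" (len 6), cursors c1@1 c2@3, authorship .1.2..
After op 3 (move_right): buffer="ehqhtc" (len 6), cursors c1@2 c2@4, authorship .1.2..
After op 4 (move_right): buffer="ehqhtc" (len 6), cursors c1@3 c2@5, authorship .1.2..
After op 5 (add_cursor(1)): buffer="ehqhtc" (len 6), cursors c3@1 c1@3 c2@5, authorship .1.2..
After op 6 (add_cursor(5)): buffer="ehqhtc" (len 6), cursors c3@1 c1@3 c2@5 c4@5, authorship .1.2..
After op 7 (delete): buffer="hc" (len 2), cursors c3@0 c1@1 c2@1 c4@1, authorship 1.
After op 8 (delete): buffer="c" (len 1), cursors c1@0 c2@0 c3@0 c4@0, authorship .

Answer: c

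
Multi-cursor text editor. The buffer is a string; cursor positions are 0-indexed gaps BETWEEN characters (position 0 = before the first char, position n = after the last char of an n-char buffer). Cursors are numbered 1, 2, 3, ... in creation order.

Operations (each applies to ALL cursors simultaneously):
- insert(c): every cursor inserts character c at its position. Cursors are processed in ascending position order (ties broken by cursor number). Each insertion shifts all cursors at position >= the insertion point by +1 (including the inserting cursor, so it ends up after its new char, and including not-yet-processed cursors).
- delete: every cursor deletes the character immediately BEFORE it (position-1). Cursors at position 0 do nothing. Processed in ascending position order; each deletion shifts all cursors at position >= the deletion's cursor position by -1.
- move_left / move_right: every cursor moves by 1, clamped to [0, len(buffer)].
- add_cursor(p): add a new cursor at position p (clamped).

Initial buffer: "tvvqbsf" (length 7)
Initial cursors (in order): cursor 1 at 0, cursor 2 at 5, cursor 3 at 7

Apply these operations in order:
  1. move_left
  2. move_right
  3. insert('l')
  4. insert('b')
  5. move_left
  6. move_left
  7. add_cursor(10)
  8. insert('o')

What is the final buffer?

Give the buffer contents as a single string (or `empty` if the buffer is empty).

After op 1 (move_left): buffer="tvvqbsf" (len 7), cursors c1@0 c2@4 c3@6, authorship .......
After op 2 (move_right): buffer="tvvqbsf" (len 7), cursors c1@1 c2@5 c3@7, authorship .......
After op 3 (insert('l')): buffer="tlvvqblsfl" (len 10), cursors c1@2 c2@7 c3@10, authorship .1....2..3
After op 4 (insert('b')): buffer="tlbvvqblbsflb" (len 13), cursors c1@3 c2@9 c3@13, authorship .11....22..33
After op 5 (move_left): buffer="tlbvvqblbsflb" (len 13), cursors c1@2 c2@8 c3@12, authorship .11....22..33
After op 6 (move_left): buffer="tlbvvqblbsflb" (len 13), cursors c1@1 c2@7 c3@11, authorship .11....22..33
After op 7 (add_cursor(10)): buffer="tlbvvqblbsflb" (len 13), cursors c1@1 c2@7 c4@10 c3@11, authorship .11....22..33
After op 8 (insert('o')): buffer="tolbvvqbolbsofolb" (len 17), cursors c1@2 c2@9 c4@13 c3@15, authorship .111....222.4.333

Answer: tolbvvqbolbsofolb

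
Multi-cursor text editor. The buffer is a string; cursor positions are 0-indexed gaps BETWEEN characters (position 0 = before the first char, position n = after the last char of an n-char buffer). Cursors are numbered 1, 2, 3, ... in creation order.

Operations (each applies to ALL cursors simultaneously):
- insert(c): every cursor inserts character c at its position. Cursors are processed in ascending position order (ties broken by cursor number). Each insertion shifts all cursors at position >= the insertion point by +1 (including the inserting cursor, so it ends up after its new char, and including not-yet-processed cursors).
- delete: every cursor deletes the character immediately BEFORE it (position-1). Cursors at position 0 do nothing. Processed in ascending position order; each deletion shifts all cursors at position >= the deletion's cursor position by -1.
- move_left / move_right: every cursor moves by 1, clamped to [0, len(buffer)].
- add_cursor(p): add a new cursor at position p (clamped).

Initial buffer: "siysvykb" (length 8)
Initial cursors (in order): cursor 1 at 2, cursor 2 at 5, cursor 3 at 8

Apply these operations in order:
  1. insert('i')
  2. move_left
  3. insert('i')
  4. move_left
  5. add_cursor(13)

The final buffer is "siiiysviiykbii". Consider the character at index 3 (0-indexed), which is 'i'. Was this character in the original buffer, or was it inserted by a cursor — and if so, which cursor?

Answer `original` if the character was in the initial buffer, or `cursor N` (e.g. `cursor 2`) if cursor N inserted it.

After op 1 (insert('i')): buffer="siiysviykbi" (len 11), cursors c1@3 c2@7 c3@11, authorship ..1...2...3
After op 2 (move_left): buffer="siiysviykbi" (len 11), cursors c1@2 c2@6 c3@10, authorship ..1...2...3
After op 3 (insert('i')): buffer="siiiysviiykbii" (len 14), cursors c1@3 c2@8 c3@13, authorship ..11...22...33
After op 4 (move_left): buffer="siiiysviiykbii" (len 14), cursors c1@2 c2@7 c3@12, authorship ..11...22...33
After op 5 (add_cursor(13)): buffer="siiiysviiykbii" (len 14), cursors c1@2 c2@7 c3@12 c4@13, authorship ..11...22...33
Authorship (.=original, N=cursor N): . . 1 1 . . . 2 2 . . . 3 3
Index 3: author = 1

Answer: cursor 1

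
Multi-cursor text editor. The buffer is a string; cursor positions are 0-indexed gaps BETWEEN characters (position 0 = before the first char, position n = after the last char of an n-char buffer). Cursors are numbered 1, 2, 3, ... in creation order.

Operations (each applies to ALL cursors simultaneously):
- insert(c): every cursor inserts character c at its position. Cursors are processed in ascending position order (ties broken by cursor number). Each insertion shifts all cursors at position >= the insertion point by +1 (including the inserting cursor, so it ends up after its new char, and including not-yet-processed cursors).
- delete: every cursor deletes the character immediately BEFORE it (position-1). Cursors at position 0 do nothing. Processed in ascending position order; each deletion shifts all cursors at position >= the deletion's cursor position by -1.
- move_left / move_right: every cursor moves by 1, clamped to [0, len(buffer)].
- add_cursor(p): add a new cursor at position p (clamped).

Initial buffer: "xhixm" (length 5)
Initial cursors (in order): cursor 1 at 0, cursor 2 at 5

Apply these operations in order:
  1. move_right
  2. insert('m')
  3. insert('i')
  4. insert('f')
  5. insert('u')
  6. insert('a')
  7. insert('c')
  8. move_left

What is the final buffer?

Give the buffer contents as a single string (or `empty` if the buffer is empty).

After op 1 (move_right): buffer="xhixm" (len 5), cursors c1@1 c2@5, authorship .....
After op 2 (insert('m')): buffer="xmhixmm" (len 7), cursors c1@2 c2@7, authorship .1....2
After op 3 (insert('i')): buffer="xmihixmmi" (len 9), cursors c1@3 c2@9, authorship .11....22
After op 4 (insert('f')): buffer="xmifhixmmif" (len 11), cursors c1@4 c2@11, authorship .111....222
After op 5 (insert('u')): buffer="xmifuhixmmifu" (len 13), cursors c1@5 c2@13, authorship .1111....2222
After op 6 (insert('a')): buffer="xmifuahixmmifua" (len 15), cursors c1@6 c2@15, authorship .11111....22222
After op 7 (insert('c')): buffer="xmifuachixmmifuac" (len 17), cursors c1@7 c2@17, authorship .111111....222222
After op 8 (move_left): buffer="xmifuachixmmifuac" (len 17), cursors c1@6 c2@16, authorship .111111....222222

Answer: xmifuachixmmifuac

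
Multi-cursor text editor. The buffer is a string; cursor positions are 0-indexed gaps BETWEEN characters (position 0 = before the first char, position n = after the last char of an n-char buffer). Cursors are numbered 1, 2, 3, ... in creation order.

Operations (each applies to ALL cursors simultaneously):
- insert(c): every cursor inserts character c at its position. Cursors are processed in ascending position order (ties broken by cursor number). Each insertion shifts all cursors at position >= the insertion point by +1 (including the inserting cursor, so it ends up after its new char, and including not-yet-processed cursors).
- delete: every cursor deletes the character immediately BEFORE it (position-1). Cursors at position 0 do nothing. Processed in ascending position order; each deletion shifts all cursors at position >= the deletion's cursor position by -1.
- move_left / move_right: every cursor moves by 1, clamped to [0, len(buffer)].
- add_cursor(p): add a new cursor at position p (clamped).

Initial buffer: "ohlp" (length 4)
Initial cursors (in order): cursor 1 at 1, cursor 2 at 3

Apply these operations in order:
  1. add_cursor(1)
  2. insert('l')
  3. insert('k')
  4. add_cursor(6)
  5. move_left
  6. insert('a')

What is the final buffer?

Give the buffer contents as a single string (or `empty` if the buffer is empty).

Answer: ollkaakahllakp

Derivation:
After op 1 (add_cursor(1)): buffer="ohlp" (len 4), cursors c1@1 c3@1 c2@3, authorship ....
After op 2 (insert('l')): buffer="ollhllp" (len 7), cursors c1@3 c3@3 c2@6, authorship .13..2.
After op 3 (insert('k')): buffer="ollkkhllkp" (len 10), cursors c1@5 c3@5 c2@9, authorship .1313..22.
After op 4 (add_cursor(6)): buffer="ollkkhllkp" (len 10), cursors c1@5 c3@5 c4@6 c2@9, authorship .1313..22.
After op 5 (move_left): buffer="ollkkhllkp" (len 10), cursors c1@4 c3@4 c4@5 c2@8, authorship .1313..22.
After op 6 (insert('a')): buffer="ollkaakahllakp" (len 14), cursors c1@6 c3@6 c4@8 c2@12, authorship .1311334..222.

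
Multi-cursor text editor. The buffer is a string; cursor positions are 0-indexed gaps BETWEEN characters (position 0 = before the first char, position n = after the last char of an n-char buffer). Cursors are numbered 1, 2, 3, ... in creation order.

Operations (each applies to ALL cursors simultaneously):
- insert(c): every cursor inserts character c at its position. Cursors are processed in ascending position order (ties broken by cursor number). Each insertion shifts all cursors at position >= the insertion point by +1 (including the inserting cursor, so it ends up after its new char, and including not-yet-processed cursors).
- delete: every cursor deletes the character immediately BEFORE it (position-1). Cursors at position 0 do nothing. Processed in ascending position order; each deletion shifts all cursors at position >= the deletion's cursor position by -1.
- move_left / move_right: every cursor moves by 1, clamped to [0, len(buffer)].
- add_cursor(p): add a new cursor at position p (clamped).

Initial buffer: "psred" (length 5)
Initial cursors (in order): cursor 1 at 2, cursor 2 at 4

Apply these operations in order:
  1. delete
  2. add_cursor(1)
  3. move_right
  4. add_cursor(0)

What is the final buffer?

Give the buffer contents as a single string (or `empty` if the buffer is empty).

Answer: prd

Derivation:
After op 1 (delete): buffer="prd" (len 3), cursors c1@1 c2@2, authorship ...
After op 2 (add_cursor(1)): buffer="prd" (len 3), cursors c1@1 c3@1 c2@2, authorship ...
After op 3 (move_right): buffer="prd" (len 3), cursors c1@2 c3@2 c2@3, authorship ...
After op 4 (add_cursor(0)): buffer="prd" (len 3), cursors c4@0 c1@2 c3@2 c2@3, authorship ...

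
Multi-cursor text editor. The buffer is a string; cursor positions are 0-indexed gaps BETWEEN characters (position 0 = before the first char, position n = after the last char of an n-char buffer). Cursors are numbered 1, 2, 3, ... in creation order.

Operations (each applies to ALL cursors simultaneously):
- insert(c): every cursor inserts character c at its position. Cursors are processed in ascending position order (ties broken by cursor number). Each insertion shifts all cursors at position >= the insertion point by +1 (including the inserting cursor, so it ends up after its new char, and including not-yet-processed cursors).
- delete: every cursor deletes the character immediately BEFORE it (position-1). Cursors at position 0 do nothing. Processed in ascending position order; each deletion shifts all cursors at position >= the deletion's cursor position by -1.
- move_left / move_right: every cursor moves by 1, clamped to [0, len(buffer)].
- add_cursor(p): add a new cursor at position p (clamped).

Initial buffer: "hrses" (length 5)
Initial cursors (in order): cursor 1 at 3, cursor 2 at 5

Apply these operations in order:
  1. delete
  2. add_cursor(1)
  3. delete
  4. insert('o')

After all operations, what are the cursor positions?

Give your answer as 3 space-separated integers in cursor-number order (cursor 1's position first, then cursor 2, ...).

Answer: 3 3 3

Derivation:
After op 1 (delete): buffer="hre" (len 3), cursors c1@2 c2@3, authorship ...
After op 2 (add_cursor(1)): buffer="hre" (len 3), cursors c3@1 c1@2 c2@3, authorship ...
After op 3 (delete): buffer="" (len 0), cursors c1@0 c2@0 c3@0, authorship 
After op 4 (insert('o')): buffer="ooo" (len 3), cursors c1@3 c2@3 c3@3, authorship 123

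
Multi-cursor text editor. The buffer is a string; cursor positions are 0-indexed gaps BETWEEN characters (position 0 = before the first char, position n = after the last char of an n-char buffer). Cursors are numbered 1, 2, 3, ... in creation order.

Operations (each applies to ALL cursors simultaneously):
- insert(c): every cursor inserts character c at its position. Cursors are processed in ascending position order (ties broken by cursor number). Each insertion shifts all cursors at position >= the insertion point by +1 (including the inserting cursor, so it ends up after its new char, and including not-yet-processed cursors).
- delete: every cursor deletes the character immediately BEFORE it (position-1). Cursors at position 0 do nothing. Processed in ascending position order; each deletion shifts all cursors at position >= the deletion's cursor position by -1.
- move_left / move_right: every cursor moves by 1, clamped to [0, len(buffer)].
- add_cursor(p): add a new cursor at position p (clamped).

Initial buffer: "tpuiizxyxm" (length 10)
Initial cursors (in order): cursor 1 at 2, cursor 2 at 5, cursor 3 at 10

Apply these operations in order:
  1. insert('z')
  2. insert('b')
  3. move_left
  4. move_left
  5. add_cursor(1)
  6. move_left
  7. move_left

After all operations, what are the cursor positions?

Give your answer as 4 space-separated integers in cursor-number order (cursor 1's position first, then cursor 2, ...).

Answer: 0 5 12 0

Derivation:
After op 1 (insert('z')): buffer="tpzuiizzxyxmz" (len 13), cursors c1@3 c2@7 c3@13, authorship ..1...2.....3
After op 2 (insert('b')): buffer="tpzbuiizbzxyxmzb" (len 16), cursors c1@4 c2@9 c3@16, authorship ..11...22.....33
After op 3 (move_left): buffer="tpzbuiizbzxyxmzb" (len 16), cursors c1@3 c2@8 c3@15, authorship ..11...22.....33
After op 4 (move_left): buffer="tpzbuiizbzxyxmzb" (len 16), cursors c1@2 c2@7 c3@14, authorship ..11...22.....33
After op 5 (add_cursor(1)): buffer="tpzbuiizbzxyxmzb" (len 16), cursors c4@1 c1@2 c2@7 c3@14, authorship ..11...22.....33
After op 6 (move_left): buffer="tpzbuiizbzxyxmzb" (len 16), cursors c4@0 c1@1 c2@6 c3@13, authorship ..11...22.....33
After op 7 (move_left): buffer="tpzbuiizbzxyxmzb" (len 16), cursors c1@0 c4@0 c2@5 c3@12, authorship ..11...22.....33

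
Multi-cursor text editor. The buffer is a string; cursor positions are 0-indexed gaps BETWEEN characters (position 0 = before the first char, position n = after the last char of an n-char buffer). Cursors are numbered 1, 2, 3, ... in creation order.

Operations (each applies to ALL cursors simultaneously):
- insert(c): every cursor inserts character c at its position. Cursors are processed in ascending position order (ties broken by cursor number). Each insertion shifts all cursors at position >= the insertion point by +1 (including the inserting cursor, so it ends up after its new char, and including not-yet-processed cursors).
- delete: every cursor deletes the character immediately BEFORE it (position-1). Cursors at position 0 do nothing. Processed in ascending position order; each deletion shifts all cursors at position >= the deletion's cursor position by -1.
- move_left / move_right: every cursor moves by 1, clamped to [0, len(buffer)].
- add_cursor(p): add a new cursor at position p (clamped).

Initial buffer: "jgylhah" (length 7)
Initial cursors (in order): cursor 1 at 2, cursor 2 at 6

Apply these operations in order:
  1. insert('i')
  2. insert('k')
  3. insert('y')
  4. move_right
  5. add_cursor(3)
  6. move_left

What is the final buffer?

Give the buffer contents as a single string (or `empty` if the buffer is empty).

After op 1 (insert('i')): buffer="jgiylhaih" (len 9), cursors c1@3 c2@8, authorship ..1....2.
After op 2 (insert('k')): buffer="jgikylhaikh" (len 11), cursors c1@4 c2@10, authorship ..11....22.
After op 3 (insert('y')): buffer="jgikyylhaikyh" (len 13), cursors c1@5 c2@12, authorship ..111....222.
After op 4 (move_right): buffer="jgikyylhaikyh" (len 13), cursors c1@6 c2@13, authorship ..111....222.
After op 5 (add_cursor(3)): buffer="jgikyylhaikyh" (len 13), cursors c3@3 c1@6 c2@13, authorship ..111....222.
After op 6 (move_left): buffer="jgikyylhaikyh" (len 13), cursors c3@2 c1@5 c2@12, authorship ..111....222.

Answer: jgikyylhaikyh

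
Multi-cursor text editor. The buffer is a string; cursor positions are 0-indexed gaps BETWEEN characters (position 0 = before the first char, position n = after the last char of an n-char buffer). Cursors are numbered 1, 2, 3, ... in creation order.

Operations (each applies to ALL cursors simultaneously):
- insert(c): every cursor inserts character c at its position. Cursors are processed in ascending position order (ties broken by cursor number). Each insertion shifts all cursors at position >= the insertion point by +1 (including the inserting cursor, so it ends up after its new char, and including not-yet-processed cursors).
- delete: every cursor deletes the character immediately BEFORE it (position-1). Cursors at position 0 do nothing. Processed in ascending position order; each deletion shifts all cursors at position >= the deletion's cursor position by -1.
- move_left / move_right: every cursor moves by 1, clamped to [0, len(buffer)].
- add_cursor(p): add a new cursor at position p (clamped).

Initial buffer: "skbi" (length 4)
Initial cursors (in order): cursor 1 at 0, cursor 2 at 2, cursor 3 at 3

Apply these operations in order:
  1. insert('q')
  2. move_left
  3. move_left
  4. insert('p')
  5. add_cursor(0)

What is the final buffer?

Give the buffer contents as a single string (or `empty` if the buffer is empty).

After op 1 (insert('q')): buffer="qskqbqi" (len 7), cursors c1@1 c2@4 c3@6, authorship 1..2.3.
After op 2 (move_left): buffer="qskqbqi" (len 7), cursors c1@0 c2@3 c3@5, authorship 1..2.3.
After op 3 (move_left): buffer="qskqbqi" (len 7), cursors c1@0 c2@2 c3@4, authorship 1..2.3.
After op 4 (insert('p')): buffer="pqspkqpbqi" (len 10), cursors c1@1 c2@4 c3@7, authorship 11.2.23.3.
After op 5 (add_cursor(0)): buffer="pqspkqpbqi" (len 10), cursors c4@0 c1@1 c2@4 c3@7, authorship 11.2.23.3.

Answer: pqspkqpbqi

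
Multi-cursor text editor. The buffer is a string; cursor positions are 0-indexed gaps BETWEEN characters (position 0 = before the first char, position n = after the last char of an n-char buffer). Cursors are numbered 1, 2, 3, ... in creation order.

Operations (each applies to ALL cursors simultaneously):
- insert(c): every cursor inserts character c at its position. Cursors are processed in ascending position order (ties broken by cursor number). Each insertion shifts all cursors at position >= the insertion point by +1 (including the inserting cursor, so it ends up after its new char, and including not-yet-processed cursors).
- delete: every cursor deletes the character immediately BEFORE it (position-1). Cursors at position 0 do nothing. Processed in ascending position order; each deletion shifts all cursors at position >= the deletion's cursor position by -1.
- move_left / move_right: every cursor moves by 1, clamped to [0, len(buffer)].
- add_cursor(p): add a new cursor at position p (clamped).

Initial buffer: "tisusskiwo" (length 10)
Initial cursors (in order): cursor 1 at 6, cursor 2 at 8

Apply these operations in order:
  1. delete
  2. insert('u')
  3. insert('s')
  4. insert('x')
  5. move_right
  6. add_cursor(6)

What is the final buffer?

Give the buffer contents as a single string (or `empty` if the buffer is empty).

Answer: tisususxkusxwo

Derivation:
After op 1 (delete): buffer="tisuskwo" (len 8), cursors c1@5 c2@6, authorship ........
After op 2 (insert('u')): buffer="tisusukuwo" (len 10), cursors c1@6 c2@8, authorship .....1.2..
After op 3 (insert('s')): buffer="tisususkuswo" (len 12), cursors c1@7 c2@10, authorship .....11.22..
After op 4 (insert('x')): buffer="tisususxkusxwo" (len 14), cursors c1@8 c2@12, authorship .....111.222..
After op 5 (move_right): buffer="tisususxkusxwo" (len 14), cursors c1@9 c2@13, authorship .....111.222..
After op 6 (add_cursor(6)): buffer="tisususxkusxwo" (len 14), cursors c3@6 c1@9 c2@13, authorship .....111.222..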